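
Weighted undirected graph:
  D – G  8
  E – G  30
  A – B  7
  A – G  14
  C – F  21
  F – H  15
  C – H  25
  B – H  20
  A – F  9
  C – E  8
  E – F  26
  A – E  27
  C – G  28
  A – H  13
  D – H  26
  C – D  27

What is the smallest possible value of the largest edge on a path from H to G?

Some routes from H to G:
H → A → G: max(13, 14) = 14
H → F → A → G: max(15, 9, 14) = 15
H → B → A → G: max(20, 7, 14) = 20
H → C → F → A → G: max(25, 21, 9, 14) = 25
Smallest bottleneck: 14.

14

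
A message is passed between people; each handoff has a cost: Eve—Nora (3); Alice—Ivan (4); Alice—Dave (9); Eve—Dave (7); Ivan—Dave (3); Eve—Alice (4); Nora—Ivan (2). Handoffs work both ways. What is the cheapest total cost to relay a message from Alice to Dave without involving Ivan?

9

Paths from Alice to Dave avoiding Ivan:
Alice→Dave: 9
Alice→Eve→Dave: 4 + 7 = 11
Shortest: 9.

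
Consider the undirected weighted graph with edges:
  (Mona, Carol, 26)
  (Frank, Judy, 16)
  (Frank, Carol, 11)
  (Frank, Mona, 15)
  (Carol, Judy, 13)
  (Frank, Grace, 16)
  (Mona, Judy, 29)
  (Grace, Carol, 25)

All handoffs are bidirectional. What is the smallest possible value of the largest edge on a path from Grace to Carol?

16

Routes from Grace to Carol:
Grace → Frank → Carol: max(16, 11) = 16
Grace → Frank → Judy → Mona → Carol: max(16, 16, 29, 26) = 29
Grace → Frank → Judy → Carol: max(16, 16, 13) = 16
Grace → Carol: max(25) = 25
Grace → Frank → Mona → Judy → Carol: max(16, 15, 29, 13) = 29
Grace → Frank → Mona → Carol: max(16, 15, 26) = 26
Best route has worst link 16.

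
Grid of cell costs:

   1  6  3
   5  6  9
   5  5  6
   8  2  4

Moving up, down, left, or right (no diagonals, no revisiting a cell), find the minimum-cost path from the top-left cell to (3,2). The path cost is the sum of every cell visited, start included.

22

Cheapest: r0c0 → r1c0 → r2c0 → r2c1 → r3c1 → r3c2
  1 + 5 + 5 + 5 + 2 + 4 = 22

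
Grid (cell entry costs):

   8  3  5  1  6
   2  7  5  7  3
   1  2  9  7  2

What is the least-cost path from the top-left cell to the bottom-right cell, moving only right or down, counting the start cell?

Best path: r0c0→r0c1→r0c2→r0c3→r0c4→r1c4→r2c4
Cost: 8 + 3 + 5 + 1 + 6 + 3 + 2 = 28

28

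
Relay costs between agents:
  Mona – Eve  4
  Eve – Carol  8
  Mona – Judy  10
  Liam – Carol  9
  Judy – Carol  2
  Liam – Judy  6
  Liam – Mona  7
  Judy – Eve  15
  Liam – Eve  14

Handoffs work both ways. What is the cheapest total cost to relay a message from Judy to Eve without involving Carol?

14

Checking several routes:
Judy → Liam → Eve: 6 + 14 = 20
Judy → Liam → Mona → Eve: 6 + 7 + 4 = 17
Judy → Mona → Eve: 10 + 4 = 14
Judy → Eve: 15
Shortest: 14.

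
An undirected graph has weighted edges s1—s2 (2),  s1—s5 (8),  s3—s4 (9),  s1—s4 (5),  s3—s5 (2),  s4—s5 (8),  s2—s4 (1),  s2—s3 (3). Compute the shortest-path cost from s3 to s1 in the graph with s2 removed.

10

Candidate routes:
s3-s4-s5-s1: 9 + 8 + 8 = 25
s3-s4-s1: 9 + 5 = 14
s3-s5-s4-s1: 2 + 8 + 5 = 15
s3-s5-s1: 2 + 8 = 10
Shortest: 10.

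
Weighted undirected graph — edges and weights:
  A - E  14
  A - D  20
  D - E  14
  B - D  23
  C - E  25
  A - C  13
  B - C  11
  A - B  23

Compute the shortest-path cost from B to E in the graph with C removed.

37

Candidate routes:
B - D - A - E: 23 + 20 + 14 = 57
B - A - D - E: 23 + 20 + 14 = 57
B - A - E: 23 + 14 = 37
B - D - E: 23 + 14 = 37
Shortest: 37.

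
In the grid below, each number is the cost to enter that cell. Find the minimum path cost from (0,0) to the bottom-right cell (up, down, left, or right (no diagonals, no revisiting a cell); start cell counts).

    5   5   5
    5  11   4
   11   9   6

25

One optimal route is (0,0)→(0,1)→(0,2)→(1,2)→(2,2).
Its cost is 5 + 5 + 5 + 4 + 6 = 25.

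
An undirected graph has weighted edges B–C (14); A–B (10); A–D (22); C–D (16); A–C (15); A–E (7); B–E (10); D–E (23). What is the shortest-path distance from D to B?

A few of the D→B routes:
D-C-B: 16 + 14 = 30
D-E-A-B: 23 + 7 + 10 = 40
D-A-E-B: 22 + 7 + 10 = 39
D-C-A-B: 16 + 15 + 10 = 41
D-A-B: 22 + 10 = 32
D-E-B: 23 + 10 = 33
Best route has total 30.

30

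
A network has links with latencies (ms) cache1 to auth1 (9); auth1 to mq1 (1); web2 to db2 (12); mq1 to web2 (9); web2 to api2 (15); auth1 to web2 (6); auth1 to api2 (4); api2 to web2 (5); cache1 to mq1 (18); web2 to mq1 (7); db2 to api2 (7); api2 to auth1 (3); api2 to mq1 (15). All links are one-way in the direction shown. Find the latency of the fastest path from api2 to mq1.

4

Routes from api2 to mq1:
api2 - web2 - mq1: 5 + 7 = 12
api2 - auth1 - web2 - mq1: 3 + 6 + 7 = 16
api2 - auth1 - mq1: 3 + 1 = 4
api2 - mq1: 15
Shortest: 4 ms.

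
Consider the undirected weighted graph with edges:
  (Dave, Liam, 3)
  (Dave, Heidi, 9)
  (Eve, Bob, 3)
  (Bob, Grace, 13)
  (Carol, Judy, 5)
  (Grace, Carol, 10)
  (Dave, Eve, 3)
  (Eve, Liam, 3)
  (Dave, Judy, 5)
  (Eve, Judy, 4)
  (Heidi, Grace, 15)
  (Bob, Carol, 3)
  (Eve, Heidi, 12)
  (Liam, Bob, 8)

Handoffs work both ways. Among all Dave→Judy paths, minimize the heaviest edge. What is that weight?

A few of the Dave→Judy routes:
Dave - Judy: max(5) = 5
Dave - Liam - Eve - Judy: max(3, 3, 4) = 4
Dave - Liam - Eve - Bob - Carol - Judy: max(3, 3, 3, 3, 5) = 5
Dave - Eve - Judy: max(3, 4) = 4
Smallest bottleneck: 4.

4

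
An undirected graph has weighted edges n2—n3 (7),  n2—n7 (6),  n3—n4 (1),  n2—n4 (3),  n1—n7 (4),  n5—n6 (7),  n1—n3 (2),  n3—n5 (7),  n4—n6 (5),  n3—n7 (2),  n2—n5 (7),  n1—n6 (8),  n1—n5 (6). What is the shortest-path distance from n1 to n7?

A few of the n1→n7 routes:
n1 -> n3 -> n2 -> n7: 2 + 7 + 6 = 15
n1 -> n3 -> n7: 2 + 2 = 4
n1 -> n7: 4
n1 -> n3 -> n4 -> n2 -> n7: 2 + 1 + 3 + 6 = 12
The minimum is 4.

4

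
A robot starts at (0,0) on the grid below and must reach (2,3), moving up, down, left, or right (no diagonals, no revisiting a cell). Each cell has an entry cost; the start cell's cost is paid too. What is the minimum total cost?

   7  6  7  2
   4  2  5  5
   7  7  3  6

Take [0,0] → [1,0] → [1,1] → [1,2] → [2,2] → [2,3] for a total of 7 + 4 + 2 + 5 + 3 + 6 = 27.

27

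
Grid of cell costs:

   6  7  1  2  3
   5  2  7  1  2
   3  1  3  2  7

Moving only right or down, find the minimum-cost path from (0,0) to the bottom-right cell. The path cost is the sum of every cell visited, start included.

Cheapest: (0,0) (0,1) (0,2) (0,3) (1,3) (1,4) (2,4)
  6 + 7 + 1 + 2 + 1 + 2 + 7 = 26
(Top row then right column would cost 28.)

26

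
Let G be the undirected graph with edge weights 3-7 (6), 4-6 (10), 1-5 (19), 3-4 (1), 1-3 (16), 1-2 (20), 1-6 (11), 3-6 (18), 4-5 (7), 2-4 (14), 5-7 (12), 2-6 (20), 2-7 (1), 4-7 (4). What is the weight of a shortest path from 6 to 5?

A few of the 6→5 routes:
6 → 4 → 7 → 5: 10 + 4 + 12 = 26
6 → 4 → 5: 10 + 7 = 17
6 → 3 → 4 → 5: 18 + 1 + 7 = 26
6 → 4 → 3 → 7 → 5: 10 + 1 + 6 + 12 = 29
Shortest: 17.

17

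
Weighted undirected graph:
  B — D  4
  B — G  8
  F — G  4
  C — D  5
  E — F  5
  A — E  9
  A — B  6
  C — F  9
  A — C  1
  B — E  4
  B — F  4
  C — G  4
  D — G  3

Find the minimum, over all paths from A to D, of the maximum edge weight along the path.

4

Comparing a few candidate routes:
A→C→D: max(1, 5) = 5
A→C→G→F→B→D: max(1, 4, 4, 4, 4) = 4
A→B→E→F→G→D: max(6, 4, 5, 4, 3) = 6
A→C→G→F→E→B→D: max(1, 4, 4, 5, 4, 4) = 5
A→C→G→D: max(1, 4, 3) = 4
Best route has worst link 4.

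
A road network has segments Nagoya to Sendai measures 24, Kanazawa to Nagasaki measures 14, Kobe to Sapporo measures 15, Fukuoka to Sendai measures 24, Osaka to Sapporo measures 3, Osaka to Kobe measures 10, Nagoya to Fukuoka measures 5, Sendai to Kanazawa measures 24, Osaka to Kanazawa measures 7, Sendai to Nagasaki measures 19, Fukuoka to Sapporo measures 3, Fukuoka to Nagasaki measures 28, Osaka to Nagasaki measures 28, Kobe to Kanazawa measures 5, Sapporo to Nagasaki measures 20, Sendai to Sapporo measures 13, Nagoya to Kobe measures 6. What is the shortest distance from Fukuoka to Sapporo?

3

Some routes from Fukuoka to Sapporo:
Fukuoka - Nagoya - Kobe - Kanazawa - Osaka - Sapporo: 5 + 6 + 5 + 7 + 3 = 26
Fukuoka - Sapporo: 3
Fukuoka - Sendai - Sapporo: 24 + 13 = 37
Fukuoka - Nagoya - Sendai - Sapporo: 5 + 24 + 13 = 42
Fukuoka - Nagoya - Kobe - Sapporo: 5 + 6 + 15 = 26
Fukuoka - Nagoya - Kobe - Osaka - Sapporo: 5 + 6 + 10 + 3 = 24
The minimum is 3.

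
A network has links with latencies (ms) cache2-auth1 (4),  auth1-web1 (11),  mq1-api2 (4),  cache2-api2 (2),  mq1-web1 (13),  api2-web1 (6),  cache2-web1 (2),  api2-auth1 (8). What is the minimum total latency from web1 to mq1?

Comparing a few candidate routes:
web1 -> api2 -> mq1: 6 + 4 = 10
web1 -> mq1: 13
web1 -> cache2 -> auth1 -> api2 -> mq1: 2 + 4 + 8 + 4 = 18
web1 -> cache2 -> api2 -> mq1: 2 + 2 + 4 = 8
web1 -> auth1 -> cache2 -> api2 -> mq1: 11 + 4 + 2 + 4 = 21
Best route has total 8 ms.

8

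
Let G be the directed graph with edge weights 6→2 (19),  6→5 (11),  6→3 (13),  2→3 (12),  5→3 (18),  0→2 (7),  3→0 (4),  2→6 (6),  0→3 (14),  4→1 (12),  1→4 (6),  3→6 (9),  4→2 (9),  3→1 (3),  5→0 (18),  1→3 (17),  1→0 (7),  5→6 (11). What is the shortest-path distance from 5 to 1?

Some routes from 5 to 1:
5→0→3→1: 18 + 14 + 3 = 35
5→6→3→1: 11 + 13 + 3 = 27
5→3→1: 18 + 3 = 21
Shortest: 21.

21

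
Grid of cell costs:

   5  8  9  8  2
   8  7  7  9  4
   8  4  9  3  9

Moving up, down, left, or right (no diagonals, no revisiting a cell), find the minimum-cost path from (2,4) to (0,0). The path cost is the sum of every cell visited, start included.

Take (2,4) → (1,4) → (0,4) → (0,3) → (0,2) → (0,1) → (0,0) for a total of 9 + 4 + 2 + 8 + 9 + 8 + 5 = 45.

45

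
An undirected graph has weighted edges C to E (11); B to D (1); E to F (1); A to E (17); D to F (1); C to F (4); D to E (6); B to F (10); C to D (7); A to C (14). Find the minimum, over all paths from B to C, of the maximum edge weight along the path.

Comparing a few candidate routes:
B - D - C: max(1, 7) = 7
B - D - F - C: max(1, 1, 4) = 4
B - F - D - C: max(10, 1, 7) = 10
B - D - E - F - C: max(1, 6, 1, 4) = 6
The minimum achievable maximum is 4.

4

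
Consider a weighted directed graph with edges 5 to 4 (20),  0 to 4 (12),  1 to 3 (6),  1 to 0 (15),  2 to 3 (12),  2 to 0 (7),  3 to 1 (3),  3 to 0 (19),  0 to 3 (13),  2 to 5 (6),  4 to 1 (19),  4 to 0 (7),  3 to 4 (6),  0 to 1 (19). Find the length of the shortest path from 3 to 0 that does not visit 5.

13

Paths from 3 to 0 avoiding 5:
3 → 0: 19
3 → 4 → 0: 6 + 7 = 13
3 → 1 → 0: 3 + 15 = 18
3 → 4 → 1 → 0: 6 + 19 + 15 = 40
The minimum is 13.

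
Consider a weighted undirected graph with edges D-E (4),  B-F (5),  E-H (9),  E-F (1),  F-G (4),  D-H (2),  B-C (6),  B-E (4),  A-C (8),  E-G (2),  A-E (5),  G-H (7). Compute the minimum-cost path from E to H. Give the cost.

6

A few of the E→H routes:
E - H: 9
E - G - H: 2 + 7 = 9
E - D - H: 4 + 2 = 6
E - B - F - G - H: 4 + 5 + 4 + 7 = 20
E - F - G - H: 1 + 4 + 7 = 12
The minimum is 6.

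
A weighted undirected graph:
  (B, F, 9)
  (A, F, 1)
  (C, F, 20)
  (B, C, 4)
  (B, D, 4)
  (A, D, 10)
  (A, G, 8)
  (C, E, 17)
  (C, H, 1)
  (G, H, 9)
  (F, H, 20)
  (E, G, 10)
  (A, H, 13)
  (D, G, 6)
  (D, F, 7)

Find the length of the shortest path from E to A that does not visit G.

31

A few of the E→A routes:
E - C - B - D - F - A: 17 + 4 + 4 + 7 + 1 = 33
E - C - B - D - A: 17 + 4 + 4 + 10 = 35
E - C - B - F - A: 17 + 4 + 9 + 1 = 31
E - C - H - A: 17 + 1 + 13 = 31
Shortest: 31.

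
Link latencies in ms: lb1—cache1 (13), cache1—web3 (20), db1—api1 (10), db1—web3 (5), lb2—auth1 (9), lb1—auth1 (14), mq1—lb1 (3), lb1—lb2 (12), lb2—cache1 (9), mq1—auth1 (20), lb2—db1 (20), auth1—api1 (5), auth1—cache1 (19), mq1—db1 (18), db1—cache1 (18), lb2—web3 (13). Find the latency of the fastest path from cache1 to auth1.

Checking several routes:
cache1 -> db1 -> api1 -> auth1: 18 + 10 + 5 = 33
cache1 -> lb1 -> auth1: 13 + 14 = 27
cache1 -> lb2 -> auth1: 9 + 9 = 18
cache1 -> auth1: 19
cache1 -> lb1 -> lb2 -> auth1: 13 + 12 + 9 = 34
Shortest: 18 ms.

18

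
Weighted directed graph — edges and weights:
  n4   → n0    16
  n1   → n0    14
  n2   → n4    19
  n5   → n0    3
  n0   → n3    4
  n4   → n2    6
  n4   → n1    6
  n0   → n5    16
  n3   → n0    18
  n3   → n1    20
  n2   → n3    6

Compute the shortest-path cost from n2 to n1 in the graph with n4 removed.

26

Routes from n2 to n1 avoiding n4:
n2→n3→n1: 6 + 20 = 26
Best route has total 26.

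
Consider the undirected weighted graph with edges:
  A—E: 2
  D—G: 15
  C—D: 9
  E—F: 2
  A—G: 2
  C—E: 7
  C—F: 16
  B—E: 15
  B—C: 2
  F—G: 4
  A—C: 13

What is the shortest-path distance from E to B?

9

A few of the E→B routes:
E-B: 15
E-C-B: 7 + 2 = 9
E-F-C-B: 2 + 16 + 2 = 20
E-F-G-A-C-B: 2 + 4 + 2 + 13 + 2 = 23
E-A-C-B: 2 + 13 + 2 = 17
Best route has total 9.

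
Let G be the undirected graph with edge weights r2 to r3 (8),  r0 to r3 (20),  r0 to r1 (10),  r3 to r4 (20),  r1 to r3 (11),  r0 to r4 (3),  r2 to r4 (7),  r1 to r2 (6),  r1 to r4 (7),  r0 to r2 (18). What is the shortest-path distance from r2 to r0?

10

Checking several routes:
r2 -> r4 -> r1 -> r0: 7 + 7 + 10 = 24
r2 -> r3 -> r0: 8 + 20 = 28
r2 -> r1 -> r4 -> r0: 6 + 7 + 3 = 16
r2 -> r1 -> r0: 6 + 10 = 16
r2 -> r4 -> r0: 7 + 3 = 10
r2 -> r0: 18
Best route has total 10.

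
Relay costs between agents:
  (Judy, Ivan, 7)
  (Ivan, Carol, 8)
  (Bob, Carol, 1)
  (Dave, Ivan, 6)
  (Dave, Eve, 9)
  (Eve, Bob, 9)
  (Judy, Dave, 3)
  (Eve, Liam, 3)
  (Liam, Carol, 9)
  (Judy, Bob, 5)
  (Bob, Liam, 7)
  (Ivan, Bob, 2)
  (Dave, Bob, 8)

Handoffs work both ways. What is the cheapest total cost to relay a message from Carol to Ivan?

3

Comparing a few candidate routes:
Carol - Bob - Ivan: 1 + 2 = 3
Carol - Bob - Dave - Ivan: 1 + 8 + 6 = 15
Carol - Bob - Judy - Ivan: 1 + 5 + 7 = 13
Carol - Ivan: 8
Carol - Bob - Judy - Dave - Ivan: 1 + 5 + 3 + 6 = 15
The minimum is 3.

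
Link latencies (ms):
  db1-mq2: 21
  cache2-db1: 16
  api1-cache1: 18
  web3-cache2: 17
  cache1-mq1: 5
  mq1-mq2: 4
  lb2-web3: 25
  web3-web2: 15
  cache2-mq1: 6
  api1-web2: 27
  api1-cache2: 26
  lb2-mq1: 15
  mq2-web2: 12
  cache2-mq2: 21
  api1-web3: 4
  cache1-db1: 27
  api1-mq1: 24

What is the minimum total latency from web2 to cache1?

21

Comparing a few candidate routes:
web2 -> web3 -> cache2 -> mq1 -> cache1: 15 + 17 + 6 + 5 = 43
web2 -> mq2 -> cache2 -> mq1 -> cache1: 12 + 21 + 6 + 5 = 44
web2 -> web3 -> api1 -> cache1: 15 + 4 + 18 = 37
web2 -> mq2 -> mq1 -> cache1: 12 + 4 + 5 = 21
Best route has total 21 ms.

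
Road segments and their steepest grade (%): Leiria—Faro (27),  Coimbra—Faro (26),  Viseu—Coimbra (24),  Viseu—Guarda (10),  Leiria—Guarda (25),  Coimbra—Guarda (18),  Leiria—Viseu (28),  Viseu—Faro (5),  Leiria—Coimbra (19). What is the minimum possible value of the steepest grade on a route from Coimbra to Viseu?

18

Some routes from Coimbra to Viseu:
Coimbra→Leiria→Guarda→Viseu: max(19, 25, 10) = 25
Coimbra→Viseu: max(24) = 24
Coimbra→Leiria→Faro→Viseu: max(19, 27, 5) = 27
Coimbra→Guarda→Viseu: max(18, 10) = 18
Coimbra→Faro→Viseu: max(26, 5) = 26
The minimum achievable maximum is 18%.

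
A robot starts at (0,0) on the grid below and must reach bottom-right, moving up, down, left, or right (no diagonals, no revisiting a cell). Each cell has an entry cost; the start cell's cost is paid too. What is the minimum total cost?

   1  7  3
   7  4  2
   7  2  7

Best path: r0c0 r0c1 r0c2 r1c2 r2c2
Cost: 1 + 7 + 3 + 2 + 7 = 20

20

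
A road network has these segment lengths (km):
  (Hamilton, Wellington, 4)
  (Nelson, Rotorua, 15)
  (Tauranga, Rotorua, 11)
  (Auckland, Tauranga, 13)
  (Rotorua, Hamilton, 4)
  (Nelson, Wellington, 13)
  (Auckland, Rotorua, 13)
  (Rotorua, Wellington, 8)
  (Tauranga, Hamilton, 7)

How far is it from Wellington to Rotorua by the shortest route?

8

Paths from Wellington to Rotorua:
Wellington-Rotorua: 8
Wellington-Hamilton-Tauranga-Auckland-Rotorua: 4 + 7 + 13 + 13 = 37
Wellington-Hamilton-Rotorua: 4 + 4 = 8
Wellington-Nelson-Rotorua: 13 + 15 = 28
Wellington-Hamilton-Tauranga-Rotorua: 4 + 7 + 11 = 22
Best route has total 8 km.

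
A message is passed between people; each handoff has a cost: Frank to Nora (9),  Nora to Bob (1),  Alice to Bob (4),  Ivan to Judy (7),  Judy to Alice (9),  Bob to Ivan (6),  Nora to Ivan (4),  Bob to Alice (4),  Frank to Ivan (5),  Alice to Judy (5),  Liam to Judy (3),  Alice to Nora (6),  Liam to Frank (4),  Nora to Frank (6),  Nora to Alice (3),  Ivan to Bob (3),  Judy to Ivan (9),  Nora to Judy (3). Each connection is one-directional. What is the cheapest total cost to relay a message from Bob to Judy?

Routes from Bob to Judy:
Bob-Alice-Nora-Ivan-Judy: 4 + 6 + 4 + 7 = 21
Bob-Alice-Nora-Judy: 4 + 6 + 3 = 13
Bob-Alice-Nora-Frank-Ivan-Judy: 4 + 6 + 6 + 5 + 7 = 28
Bob-Ivan-Judy: 6 + 7 = 13
Bob-Alice-Judy: 4 + 5 = 9
Best route has total 9.

9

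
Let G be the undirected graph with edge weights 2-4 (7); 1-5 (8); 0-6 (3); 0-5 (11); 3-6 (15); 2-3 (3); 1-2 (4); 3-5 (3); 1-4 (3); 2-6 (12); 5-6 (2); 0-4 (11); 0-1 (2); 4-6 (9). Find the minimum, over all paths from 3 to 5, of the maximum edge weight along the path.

A few of the 3→5 routes:
3→2→1→0→6→5: max(3, 4, 2, 3, 2) = 4
3→2→4→1→0→6→5: max(3, 7, 3, 2, 3, 2) = 7
3→5: max(3) = 3
Smallest bottleneck: 3.

3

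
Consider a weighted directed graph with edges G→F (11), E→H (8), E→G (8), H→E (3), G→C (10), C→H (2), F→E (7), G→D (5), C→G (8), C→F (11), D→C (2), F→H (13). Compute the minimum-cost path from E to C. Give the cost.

Routes from E to C:
E-G-D-C: 8 + 5 + 2 = 15
E-G-C: 8 + 10 = 18
Shortest: 15.

15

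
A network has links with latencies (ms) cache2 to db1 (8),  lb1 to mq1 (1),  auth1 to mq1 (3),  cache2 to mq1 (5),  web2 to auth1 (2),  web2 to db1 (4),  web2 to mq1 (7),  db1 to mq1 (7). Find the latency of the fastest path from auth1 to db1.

6

A few of the auth1→db1 routes:
auth1 - web2 - db1: 2 + 4 = 6
auth1 - mq1 - db1: 3 + 7 = 10
auth1 - mq1 - web2 - db1: 3 + 7 + 4 = 14
Shortest: 6 ms.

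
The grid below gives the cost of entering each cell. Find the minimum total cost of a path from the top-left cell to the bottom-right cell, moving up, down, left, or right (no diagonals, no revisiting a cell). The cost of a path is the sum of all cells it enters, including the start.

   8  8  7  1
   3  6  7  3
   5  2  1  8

One optimal route is [0,0] [1,0] [2,0] [2,1] [2,2] [2,3].
Its cost is 8 + 3 + 5 + 2 + 1 + 8 = 27.

27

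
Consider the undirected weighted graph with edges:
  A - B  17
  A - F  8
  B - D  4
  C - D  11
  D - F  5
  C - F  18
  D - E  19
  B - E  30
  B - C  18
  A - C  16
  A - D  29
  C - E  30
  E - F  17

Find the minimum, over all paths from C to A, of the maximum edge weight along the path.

Some routes from C to A:
C -> D -> B -> A: max(11, 4, 17) = 17
C -> D -> F -> A: max(11, 5, 8) = 11
C -> B -> A: max(18, 17) = 18
C -> B -> D -> F -> A: max(18, 4, 5, 8) = 18
C -> A: max(16) = 16
The minimum achievable maximum is 11.

11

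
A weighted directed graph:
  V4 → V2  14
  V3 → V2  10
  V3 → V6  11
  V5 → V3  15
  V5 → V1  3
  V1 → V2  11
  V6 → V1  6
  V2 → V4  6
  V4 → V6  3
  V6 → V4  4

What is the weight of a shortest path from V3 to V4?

Candidate routes:
V3 - V6 - V1 - V2 - V4: 11 + 6 + 11 + 6 = 34
V3 - V2 - V4: 10 + 6 = 16
V3 - V6 - V4: 11 + 4 = 15
Shortest: 15.

15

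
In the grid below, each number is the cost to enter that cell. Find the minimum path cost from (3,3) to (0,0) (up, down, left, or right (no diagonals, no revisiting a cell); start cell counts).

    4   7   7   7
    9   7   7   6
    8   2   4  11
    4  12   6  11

41

Cheapest: (3,3)→(3,2)→(2,2)→(2,1)→(1,1)→(0,1)→(0,0)
  11 + 6 + 4 + 2 + 7 + 7 + 4 = 41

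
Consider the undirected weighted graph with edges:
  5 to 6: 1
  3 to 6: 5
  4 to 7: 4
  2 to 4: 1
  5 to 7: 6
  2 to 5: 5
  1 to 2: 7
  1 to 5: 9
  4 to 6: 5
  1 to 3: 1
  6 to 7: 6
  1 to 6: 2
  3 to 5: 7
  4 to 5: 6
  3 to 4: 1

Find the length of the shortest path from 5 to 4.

Comparing a few candidate routes:
5 -> 6 -> 3 -> 4: 1 + 5 + 1 = 7
5 -> 4: 6
5 -> 2 -> 4: 5 + 1 = 6
5 -> 6 -> 1 -> 3 -> 4: 1 + 2 + 1 + 1 = 5
5 -> 6 -> 4: 1 + 5 = 6
Shortest: 5.

5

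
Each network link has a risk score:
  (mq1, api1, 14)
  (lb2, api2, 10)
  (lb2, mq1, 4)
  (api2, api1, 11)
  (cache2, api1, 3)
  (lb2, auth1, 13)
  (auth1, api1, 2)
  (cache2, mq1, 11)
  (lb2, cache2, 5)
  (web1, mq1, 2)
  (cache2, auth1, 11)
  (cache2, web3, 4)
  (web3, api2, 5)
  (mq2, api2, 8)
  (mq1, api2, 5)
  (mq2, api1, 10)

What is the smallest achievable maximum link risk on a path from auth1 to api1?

A few of the auth1→api1 routes:
auth1→cache2→mq1→api2→mq2→api1: max(11, 11, 5, 8, 10) = 11
auth1→cache2→web3→api2→mq2→api1: max(11, 4, 5, 8, 10) = 11
auth1→api1: max(2) = 2
auth1→cache2→web3→api2→api1: max(11, 4, 5, 11) = 11
Best route has worst link 2.

2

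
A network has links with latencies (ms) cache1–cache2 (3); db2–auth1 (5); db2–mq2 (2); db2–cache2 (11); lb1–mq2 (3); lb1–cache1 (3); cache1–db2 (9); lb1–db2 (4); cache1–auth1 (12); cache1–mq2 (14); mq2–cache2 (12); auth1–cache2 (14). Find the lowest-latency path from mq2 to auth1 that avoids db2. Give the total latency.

Checking several routes:
mq2 → lb1 → cache1 → cache2 → auth1: 3 + 3 + 3 + 14 = 23
mq2 → lb1 → cache1 → auth1: 3 + 3 + 12 = 18
mq2 → cache1 → auth1: 14 + 12 = 26
mq2 → cache2 → auth1: 12 + 14 = 26
Best route has total 18 ms.

18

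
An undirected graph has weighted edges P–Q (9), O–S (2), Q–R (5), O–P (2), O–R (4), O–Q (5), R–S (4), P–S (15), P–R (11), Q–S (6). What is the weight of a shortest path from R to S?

4

A few of the R→S routes:
R → O → S: 4 + 2 = 6
R → S: 4
R → Q → S: 5 + 6 = 11
Best route has total 4.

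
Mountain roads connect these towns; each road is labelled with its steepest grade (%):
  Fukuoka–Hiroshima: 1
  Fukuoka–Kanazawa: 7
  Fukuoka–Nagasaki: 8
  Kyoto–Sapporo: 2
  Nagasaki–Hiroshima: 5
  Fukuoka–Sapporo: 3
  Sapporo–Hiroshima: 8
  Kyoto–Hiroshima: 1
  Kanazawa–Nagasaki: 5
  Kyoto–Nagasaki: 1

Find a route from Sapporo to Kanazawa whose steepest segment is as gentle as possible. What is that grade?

Comparing a few candidate routes:
Sapporo → Kyoto → Hiroshima → Nagasaki → Kanazawa: max(2, 1, 5, 5) = 5
Sapporo → Kyoto → Nagasaki → Kanazawa: max(2, 1, 5) = 5
Sapporo → Fukuoka → Hiroshima → Kyoto → Nagasaki → Kanazawa: max(3, 1, 1, 1, 5) = 5
The minimum achievable maximum is 5%.

5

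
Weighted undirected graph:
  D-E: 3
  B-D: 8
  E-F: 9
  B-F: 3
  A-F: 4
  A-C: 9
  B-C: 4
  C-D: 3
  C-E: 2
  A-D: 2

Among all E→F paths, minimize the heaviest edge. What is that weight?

Some routes from E to F:
E - D - C - B - F: max(3, 3, 4, 3) = 4
E - C - B - D - A - F: max(2, 4, 8, 2, 4) = 8
E - C - D - B - F: max(2, 3, 8, 3) = 8
E - C - D - A - F: max(2, 3, 2, 4) = 4
E - D - A - F: max(3, 2, 4) = 4
E - C - B - F: max(2, 4, 3) = 4
The minimum achievable maximum is 4.

4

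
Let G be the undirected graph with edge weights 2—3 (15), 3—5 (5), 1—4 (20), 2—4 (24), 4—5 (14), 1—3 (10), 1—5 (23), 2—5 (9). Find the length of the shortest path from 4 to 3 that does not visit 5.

Paths from 4 to 3 avoiding 5:
4 → 1 → 3: 20 + 10 = 30
4 → 2 → 3: 24 + 15 = 39
The minimum is 30.

30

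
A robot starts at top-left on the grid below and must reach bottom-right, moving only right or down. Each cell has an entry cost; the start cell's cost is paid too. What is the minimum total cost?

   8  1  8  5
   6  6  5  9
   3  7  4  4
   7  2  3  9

One optimal route is r0c0 r0c1 r1c1 r1c2 r2c2 r3c2 r3c3.
Its cost is 8 + 1 + 6 + 5 + 4 + 3 + 9 = 36.

36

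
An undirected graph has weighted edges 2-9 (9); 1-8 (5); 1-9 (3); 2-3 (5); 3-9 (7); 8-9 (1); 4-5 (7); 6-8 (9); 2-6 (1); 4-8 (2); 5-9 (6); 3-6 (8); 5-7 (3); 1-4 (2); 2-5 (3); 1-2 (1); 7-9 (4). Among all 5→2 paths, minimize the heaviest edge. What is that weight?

Comparing a few candidate routes:
5 - 7 - 9 - 8 - 4 - 1 - 2: max(3, 4, 1, 2, 2, 1) = 4
5 - 2: max(3) = 3
5 - 7 - 9 - 1 - 2: max(3, 4, 3, 1) = 4
5 - 7 - 9 - 8 - 1 - 2: max(3, 4, 1, 5, 1) = 5
Best route has worst link 3.

3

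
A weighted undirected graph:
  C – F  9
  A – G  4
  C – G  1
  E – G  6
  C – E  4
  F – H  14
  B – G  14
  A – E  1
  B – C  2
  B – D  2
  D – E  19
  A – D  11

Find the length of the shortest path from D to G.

5

A few of the D→G routes:
D - A - G: 11 + 4 = 15
D - B - C - E - G: 2 + 2 + 4 + 6 = 14
D - B - C - G: 2 + 2 + 1 = 5
D - B - C - E - A - G: 2 + 2 + 4 + 1 + 4 = 13
The minimum is 5.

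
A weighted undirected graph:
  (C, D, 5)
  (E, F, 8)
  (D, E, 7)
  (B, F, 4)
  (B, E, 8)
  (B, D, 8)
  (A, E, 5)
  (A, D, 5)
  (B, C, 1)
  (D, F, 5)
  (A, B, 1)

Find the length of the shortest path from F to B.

A few of the F→B routes:
F - D - A - B: 5 + 5 + 1 = 11
F - B: 4
F - D - C - B: 5 + 5 + 1 = 11
F - D - B: 5 + 8 = 13
F - E - A - B: 8 + 5 + 1 = 14
F - E - B: 8 + 8 = 16
The minimum is 4.

4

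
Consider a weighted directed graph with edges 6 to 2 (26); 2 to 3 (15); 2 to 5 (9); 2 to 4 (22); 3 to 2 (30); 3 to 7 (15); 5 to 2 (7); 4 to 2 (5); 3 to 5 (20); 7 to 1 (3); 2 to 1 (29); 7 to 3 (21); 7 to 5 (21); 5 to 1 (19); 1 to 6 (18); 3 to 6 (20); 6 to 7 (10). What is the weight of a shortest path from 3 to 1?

18

Some routes from 3 to 1:
3 - 5 - 2 - 1: 20 + 7 + 29 = 56
3 - 7 - 5 - 1: 15 + 21 + 19 = 55
3 - 7 - 1: 15 + 3 = 18
3 - 6 - 7 - 1: 20 + 10 + 3 = 33
3 - 5 - 1: 20 + 19 = 39
The minimum is 18.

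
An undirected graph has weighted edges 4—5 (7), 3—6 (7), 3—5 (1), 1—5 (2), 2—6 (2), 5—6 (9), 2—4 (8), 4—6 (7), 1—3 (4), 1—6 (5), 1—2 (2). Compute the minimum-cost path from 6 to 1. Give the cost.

4

Comparing a few candidate routes:
6→3→1: 7 + 4 = 11
6→2→1: 2 + 2 = 4
6→3→5→1: 7 + 1 + 2 = 10
6→1: 5
The minimum is 4.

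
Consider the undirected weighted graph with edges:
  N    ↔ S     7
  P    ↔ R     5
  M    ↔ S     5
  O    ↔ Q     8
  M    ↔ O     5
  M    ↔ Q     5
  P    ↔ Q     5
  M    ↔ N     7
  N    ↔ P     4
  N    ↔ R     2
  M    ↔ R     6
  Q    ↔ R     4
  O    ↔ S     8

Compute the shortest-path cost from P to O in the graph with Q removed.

16

Checking several routes:
P → N → R → M → O: 4 + 2 + 6 + 5 = 17
P → R → M → O: 5 + 6 + 5 = 16
P → N → M → O: 4 + 7 + 5 = 16
The minimum is 16.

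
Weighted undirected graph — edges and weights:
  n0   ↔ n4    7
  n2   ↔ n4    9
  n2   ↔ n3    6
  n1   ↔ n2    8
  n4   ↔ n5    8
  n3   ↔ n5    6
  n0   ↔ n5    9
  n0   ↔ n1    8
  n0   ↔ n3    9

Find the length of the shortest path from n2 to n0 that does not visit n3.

16

Routes from n2 to n0 avoiding n3:
n2 -> n4 -> n5 -> n0: 9 + 8 + 9 = 26
n2 -> n4 -> n0: 9 + 7 = 16
n2 -> n1 -> n0: 8 + 8 = 16
The minimum is 16.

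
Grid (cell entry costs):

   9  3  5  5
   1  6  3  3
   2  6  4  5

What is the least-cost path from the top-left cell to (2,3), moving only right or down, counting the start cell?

One optimal route is r0c0 -> r1c0 -> r1c1 -> r1c2 -> r1c3 -> r2c3.
Its cost is 9 + 1 + 6 + 3 + 3 + 5 = 27.
For comparison, the top-then-right route costs 30.

27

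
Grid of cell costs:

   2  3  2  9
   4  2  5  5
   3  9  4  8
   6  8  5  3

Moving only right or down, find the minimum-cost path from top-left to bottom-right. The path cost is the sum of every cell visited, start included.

Best path: [0,0] -> [0,1] -> [0,2] -> [1,2] -> [2,2] -> [3,2] -> [3,3]
Cost: 2 + 3 + 2 + 5 + 4 + 5 + 3 = 24
For comparison, the top-then-right route costs 32.

24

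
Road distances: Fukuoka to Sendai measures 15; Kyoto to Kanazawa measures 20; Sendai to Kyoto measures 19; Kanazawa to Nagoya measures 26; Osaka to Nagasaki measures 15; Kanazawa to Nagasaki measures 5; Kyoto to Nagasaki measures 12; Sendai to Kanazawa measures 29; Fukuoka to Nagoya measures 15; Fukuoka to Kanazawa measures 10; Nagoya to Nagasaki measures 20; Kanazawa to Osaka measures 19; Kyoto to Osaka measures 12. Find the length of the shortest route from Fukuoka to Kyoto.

27

Checking several routes:
Fukuoka → Kanazawa → Nagasaki → Kyoto: 10 + 5 + 12 = 27
Fukuoka → Sendai → Kyoto: 15 + 19 = 34
Fukuoka → Kanazawa → Kyoto: 10 + 20 = 30
Fukuoka → Kanazawa → Osaka → Kyoto: 10 + 19 + 12 = 41
The minimum is 27.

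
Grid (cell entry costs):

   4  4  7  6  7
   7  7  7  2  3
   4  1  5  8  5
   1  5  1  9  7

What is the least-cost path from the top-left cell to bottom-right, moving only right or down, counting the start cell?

38

One optimal route is [0,0] [0,1] [0,2] [0,3] [1,3] [1,4] [2,4] [3,4].
Its cost is 4 + 4 + 7 + 6 + 2 + 3 + 5 + 7 = 38.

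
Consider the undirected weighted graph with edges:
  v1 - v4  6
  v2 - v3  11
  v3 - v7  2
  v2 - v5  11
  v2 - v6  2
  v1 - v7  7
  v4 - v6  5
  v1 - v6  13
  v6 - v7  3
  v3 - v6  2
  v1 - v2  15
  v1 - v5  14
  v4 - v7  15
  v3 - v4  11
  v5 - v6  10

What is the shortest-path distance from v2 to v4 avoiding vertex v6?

Some routes from v2 to v4 avoiding v6:
v2 → v3 → v7 → v1 → v4: 11 + 2 + 7 + 6 = 26
v2 → v3 → v4: 11 + 11 = 22
v2 → v1 → v4: 15 + 6 = 21
Best route has total 21.

21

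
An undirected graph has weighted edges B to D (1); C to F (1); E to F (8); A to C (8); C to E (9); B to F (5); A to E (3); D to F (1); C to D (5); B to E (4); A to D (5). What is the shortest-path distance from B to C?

Checking several routes:
B-D-F-C: 1 + 1 + 1 = 3
B-F-D-C: 5 + 1 + 5 = 11
B-E-C: 4 + 9 = 13
B-D-C: 1 + 5 = 6
B-E-F-C: 4 + 8 + 1 = 13
B-F-C: 5 + 1 = 6
Best route has total 3.

3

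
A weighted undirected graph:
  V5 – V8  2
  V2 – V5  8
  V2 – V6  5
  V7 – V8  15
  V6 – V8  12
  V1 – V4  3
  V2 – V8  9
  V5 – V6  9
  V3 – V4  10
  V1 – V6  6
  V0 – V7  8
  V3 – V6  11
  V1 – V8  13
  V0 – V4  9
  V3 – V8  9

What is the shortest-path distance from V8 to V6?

11

Some routes from V8 to V6:
V8 - V6: 12
V8 - V2 - V6: 9 + 5 = 14
V8 - V5 - V2 - V6: 2 + 8 + 5 = 15
V8 - V5 - V6: 2 + 9 = 11
Shortest: 11.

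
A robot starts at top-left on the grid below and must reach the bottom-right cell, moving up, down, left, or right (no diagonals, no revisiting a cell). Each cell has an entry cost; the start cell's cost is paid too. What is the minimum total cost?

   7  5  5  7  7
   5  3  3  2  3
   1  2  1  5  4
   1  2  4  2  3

25

One optimal route is [0,0] [1,0] [2,0] [2,1] [2,2] [3,2] [3,3] [3,4].
Its cost is 7 + 5 + 1 + 2 + 1 + 4 + 2 + 3 = 25.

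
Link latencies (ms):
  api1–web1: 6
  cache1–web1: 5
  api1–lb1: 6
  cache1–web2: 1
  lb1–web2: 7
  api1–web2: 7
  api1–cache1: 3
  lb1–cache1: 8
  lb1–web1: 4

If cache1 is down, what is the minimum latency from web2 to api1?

7

Candidate routes:
web2-api1: 7
web2-lb1-api1: 7 + 6 = 13
web2-lb1-web1-api1: 7 + 4 + 6 = 17
Best route has total 7 ms.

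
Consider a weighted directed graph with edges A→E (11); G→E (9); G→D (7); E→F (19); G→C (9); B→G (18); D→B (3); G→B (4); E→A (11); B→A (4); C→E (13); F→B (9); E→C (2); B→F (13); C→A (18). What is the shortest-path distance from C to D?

66

Paths from C to D:
C→E→F→B→G→D: 13 + 19 + 9 + 18 + 7 = 66
C→A→E→F→B→G→D: 18 + 11 + 19 + 9 + 18 + 7 = 82
Best route has total 66.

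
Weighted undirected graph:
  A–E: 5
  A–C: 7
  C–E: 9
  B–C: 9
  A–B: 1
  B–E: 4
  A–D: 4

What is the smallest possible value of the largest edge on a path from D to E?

Routes from D to E:
D - A - B - C - E: max(4, 1, 9, 9) = 9
D - A - C - B - E: max(4, 7, 9, 4) = 9
D - A - B - E: max(4, 1, 4) = 4
D - A - E: max(4, 5) = 5
D - A - C - E: max(4, 7, 9) = 9
Best route has worst link 4.

4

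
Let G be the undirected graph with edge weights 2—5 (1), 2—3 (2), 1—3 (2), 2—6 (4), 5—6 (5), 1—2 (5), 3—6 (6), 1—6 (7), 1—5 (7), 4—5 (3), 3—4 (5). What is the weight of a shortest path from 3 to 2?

2

Some routes from 3 to 2:
3-6-2: 6 + 4 = 10
3-1-2: 2 + 5 = 7
3-4-5-2: 5 + 3 + 1 = 9
3-2: 2
3-1-5-2: 2 + 7 + 1 = 10
3-6-5-2: 6 + 5 + 1 = 12
The minimum is 2.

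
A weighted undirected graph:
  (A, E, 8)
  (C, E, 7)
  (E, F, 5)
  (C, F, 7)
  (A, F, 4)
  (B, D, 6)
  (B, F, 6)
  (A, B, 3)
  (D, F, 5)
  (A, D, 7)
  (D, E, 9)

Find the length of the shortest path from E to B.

Comparing a few candidate routes:
E - A - B: 8 + 3 = 11
E - F - B: 5 + 6 = 11
E - F - A - B: 5 + 4 + 3 = 12
The minimum is 11.

11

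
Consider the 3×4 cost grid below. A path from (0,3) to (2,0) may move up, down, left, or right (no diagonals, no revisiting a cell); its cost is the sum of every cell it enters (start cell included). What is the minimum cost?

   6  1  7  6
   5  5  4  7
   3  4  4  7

26

Best path: r0c3 -> r0c2 -> r0c1 -> r1c1 -> r2c1 -> r2c0
Cost: 6 + 7 + 1 + 5 + 4 + 3 = 26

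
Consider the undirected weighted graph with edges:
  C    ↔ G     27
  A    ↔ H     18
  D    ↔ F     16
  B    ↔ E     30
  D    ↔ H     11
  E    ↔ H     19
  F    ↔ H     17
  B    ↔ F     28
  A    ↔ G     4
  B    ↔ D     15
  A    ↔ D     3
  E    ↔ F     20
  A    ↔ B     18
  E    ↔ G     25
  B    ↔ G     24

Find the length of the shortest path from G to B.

22

Checking several routes:
G-A-B: 4 + 18 = 22
G-A-D-F-B: 4 + 3 + 16 + 28 = 51
G-A-H-D-B: 4 + 18 + 11 + 15 = 48
G-B: 24
G-E-B: 25 + 30 = 55
G-A-D-B: 4 + 3 + 15 = 22
Best route has total 22.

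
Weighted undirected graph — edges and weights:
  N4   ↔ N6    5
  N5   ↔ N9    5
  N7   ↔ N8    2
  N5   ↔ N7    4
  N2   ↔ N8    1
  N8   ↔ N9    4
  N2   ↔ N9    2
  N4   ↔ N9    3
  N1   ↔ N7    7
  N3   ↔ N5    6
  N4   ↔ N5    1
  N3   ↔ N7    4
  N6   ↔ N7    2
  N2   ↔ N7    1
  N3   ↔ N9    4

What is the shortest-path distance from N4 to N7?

5

Some routes from N4 to N7:
N4 → N9 → N2 → N8 → N7: 3 + 2 + 1 + 2 = 8
N4 → N6 → N7: 5 + 2 = 7
N4 → N9 → N2 → N7: 3 + 2 + 1 = 6
N4 → N5 → N9 → N2 → N7: 1 + 5 + 2 + 1 = 9
N4 → N5 → N7: 1 + 4 = 5
Best route has total 5.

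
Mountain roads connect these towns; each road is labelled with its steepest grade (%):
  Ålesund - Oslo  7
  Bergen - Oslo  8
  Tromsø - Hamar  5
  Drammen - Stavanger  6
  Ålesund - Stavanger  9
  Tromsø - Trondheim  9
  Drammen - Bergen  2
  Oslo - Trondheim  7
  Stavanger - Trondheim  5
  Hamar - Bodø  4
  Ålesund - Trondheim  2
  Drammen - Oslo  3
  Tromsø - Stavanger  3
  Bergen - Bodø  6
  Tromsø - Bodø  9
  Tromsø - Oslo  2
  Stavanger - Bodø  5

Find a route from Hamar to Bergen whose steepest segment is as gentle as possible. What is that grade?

Checking several routes:
Hamar -> Tromsø -> Stavanger -> Drammen -> Bergen: max(5, 3, 6, 2) = 6
Hamar -> Tromsø -> Oslo -> Drammen -> Bergen: max(5, 2, 3, 2) = 5
Hamar -> Bodø -> Stavanger -> Tromsø -> Oslo -> Drammen -> Bergen: max(4, 5, 3, 2, 3, 2) = 5
Hamar -> Tromsø -> Stavanger -> Bodø -> Bergen: max(5, 3, 5, 6) = 6
Hamar -> Tromsø -> Oslo -> Drammen -> Stavanger -> Bodø -> Bergen: max(5, 2, 3, 6, 5, 6) = 6
The minimum achievable maximum is 5%.

5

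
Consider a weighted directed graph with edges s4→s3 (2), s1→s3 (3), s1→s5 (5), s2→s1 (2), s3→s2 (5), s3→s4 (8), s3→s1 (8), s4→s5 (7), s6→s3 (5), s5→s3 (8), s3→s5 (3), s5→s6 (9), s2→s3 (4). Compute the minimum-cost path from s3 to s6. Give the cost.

Comparing a few candidate routes:
s3 - s2 - s1 - s5 - s6: 5 + 2 + 5 + 9 = 21
s3 - s1 - s5 - s6: 8 + 5 + 9 = 22
s3 - s5 - s6: 3 + 9 = 12
Shortest: 12.

12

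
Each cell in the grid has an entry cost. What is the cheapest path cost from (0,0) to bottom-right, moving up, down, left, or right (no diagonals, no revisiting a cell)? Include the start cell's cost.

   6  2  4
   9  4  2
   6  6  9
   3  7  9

Take (0,0) (0,1) (0,2) (1,2) (2,2) (3,2) for a total of 6 + 2 + 4 + 2 + 9 + 9 = 32.

32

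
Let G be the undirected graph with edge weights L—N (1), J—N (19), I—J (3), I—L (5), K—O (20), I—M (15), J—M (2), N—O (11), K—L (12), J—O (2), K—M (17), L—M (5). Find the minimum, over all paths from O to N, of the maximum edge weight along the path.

Checking several routes:
O-J-I-L-N: max(2, 3, 5, 1) = 5
O-J-M-L-N: max(2, 2, 5, 1) = 5
O-N: max(11) = 11
O-J-I-M-K-L-N: max(2, 3, 15, 17, 12, 1) = 17
O-J-M-I-L-N: max(2, 2, 15, 5, 1) = 15
O-J-I-M-L-N: max(2, 3, 15, 5, 1) = 15
Smallest bottleneck: 5.

5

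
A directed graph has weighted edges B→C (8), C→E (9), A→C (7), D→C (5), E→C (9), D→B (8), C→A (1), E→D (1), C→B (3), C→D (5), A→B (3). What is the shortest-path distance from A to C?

7

Routes from A to C:
A - B - C: 3 + 8 = 11
A - C: 7
Shortest: 7.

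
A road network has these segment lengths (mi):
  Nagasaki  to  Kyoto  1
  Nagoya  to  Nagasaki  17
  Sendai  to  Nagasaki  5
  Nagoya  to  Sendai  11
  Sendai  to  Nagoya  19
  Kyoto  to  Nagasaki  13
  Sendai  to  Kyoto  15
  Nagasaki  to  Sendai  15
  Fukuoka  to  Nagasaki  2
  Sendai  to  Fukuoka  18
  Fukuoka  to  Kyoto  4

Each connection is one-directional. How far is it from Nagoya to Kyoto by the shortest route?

Comparing a few candidate routes:
Nagoya-Sendai-Kyoto: 11 + 15 = 26
Nagoya-Sendai-Nagasaki-Kyoto: 11 + 5 + 1 = 17
Nagoya-Nagasaki-Kyoto: 17 + 1 = 18
Nagoya-Sendai-Fukuoka-Kyoto: 11 + 18 + 4 = 33
Nagoya-Sendai-Fukuoka-Nagasaki-Kyoto: 11 + 18 + 2 + 1 = 32
Shortest: 17 mi.

17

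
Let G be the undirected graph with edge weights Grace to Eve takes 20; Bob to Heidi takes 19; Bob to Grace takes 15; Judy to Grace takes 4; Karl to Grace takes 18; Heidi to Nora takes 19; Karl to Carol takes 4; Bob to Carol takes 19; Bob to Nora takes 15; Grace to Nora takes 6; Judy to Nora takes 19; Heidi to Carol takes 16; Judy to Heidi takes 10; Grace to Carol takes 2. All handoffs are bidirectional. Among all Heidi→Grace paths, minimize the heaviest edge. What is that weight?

Checking several routes:
Heidi→Carol→Karl→Grace: max(16, 4, 18) = 18
Heidi→Judy→Grace: max(10, 4) = 10
Heidi→Nora→Grace: max(19, 6) = 19
Heidi→Carol→Grace: max(16, 2) = 16
The minimum achievable maximum is 10.

10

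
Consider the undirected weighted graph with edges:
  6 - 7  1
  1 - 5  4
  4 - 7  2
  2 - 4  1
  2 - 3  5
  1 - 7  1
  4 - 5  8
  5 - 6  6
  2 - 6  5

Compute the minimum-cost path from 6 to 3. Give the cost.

9

Paths from 6 to 3:
6→7→4→2→3: 1 + 2 + 1 + 5 = 9
6→5→4→2→3: 6 + 8 + 1 + 5 = 20
6→7→1→5→4→2→3: 1 + 1 + 4 + 8 + 1 + 5 = 20
6→2→3: 5 + 5 = 10
6→5→1→7→4→2→3: 6 + 4 + 1 + 2 + 1 + 5 = 19
Best route has total 9.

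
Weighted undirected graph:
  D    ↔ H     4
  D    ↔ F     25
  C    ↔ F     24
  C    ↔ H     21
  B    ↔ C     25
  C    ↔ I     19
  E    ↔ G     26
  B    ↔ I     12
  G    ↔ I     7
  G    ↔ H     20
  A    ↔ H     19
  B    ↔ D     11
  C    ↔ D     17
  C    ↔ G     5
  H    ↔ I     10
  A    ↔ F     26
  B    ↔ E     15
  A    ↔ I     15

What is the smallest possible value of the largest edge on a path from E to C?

Checking several routes:
E→B→D→H→A→I→C: max(15, 11, 4, 19, 15, 19) = 19
E→B→D→C: max(15, 11, 17) = 17
E→B→I→G→C: max(15, 12, 7, 5) = 15
E→B→D→H→I→G→C: max(15, 11, 4, 10, 7, 5) = 15
E→B→I→H→D→C: max(15, 12, 10, 4, 17) = 17
Best route has worst link 15.

15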